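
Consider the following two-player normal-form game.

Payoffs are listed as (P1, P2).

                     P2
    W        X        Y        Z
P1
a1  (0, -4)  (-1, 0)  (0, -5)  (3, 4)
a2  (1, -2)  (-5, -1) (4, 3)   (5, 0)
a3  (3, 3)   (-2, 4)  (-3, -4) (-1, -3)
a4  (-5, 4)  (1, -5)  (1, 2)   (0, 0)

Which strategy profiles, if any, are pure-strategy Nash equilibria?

(a2, Y)

Mark each player's best response to every combination of opponents' strategies; a profile where every player is best-responding is a pure Nash equilibrium.
P1 against W: payoffs 0, 1, 3, -5 → best response a3.
P1 against X: payoffs -1, -5, -2, 1 → best response a4.
P1 against Y: payoffs 0, 4, -3, 1 → best response a2.
P1 against Z: payoffs 3, 5, -1, 0 → best response a2.
P2 against a1: payoffs -4, 0, -5, 4 → best response Z.
P2 against a2: payoffs -2, -1, 3, 0 → best response Y.
P2 against a3: payoffs 3, 4, -4, -3 → best response X.
P2 against a4: payoffs 4, -5, 2, 0 → best response W.
Mutual best responses: (a2, Y).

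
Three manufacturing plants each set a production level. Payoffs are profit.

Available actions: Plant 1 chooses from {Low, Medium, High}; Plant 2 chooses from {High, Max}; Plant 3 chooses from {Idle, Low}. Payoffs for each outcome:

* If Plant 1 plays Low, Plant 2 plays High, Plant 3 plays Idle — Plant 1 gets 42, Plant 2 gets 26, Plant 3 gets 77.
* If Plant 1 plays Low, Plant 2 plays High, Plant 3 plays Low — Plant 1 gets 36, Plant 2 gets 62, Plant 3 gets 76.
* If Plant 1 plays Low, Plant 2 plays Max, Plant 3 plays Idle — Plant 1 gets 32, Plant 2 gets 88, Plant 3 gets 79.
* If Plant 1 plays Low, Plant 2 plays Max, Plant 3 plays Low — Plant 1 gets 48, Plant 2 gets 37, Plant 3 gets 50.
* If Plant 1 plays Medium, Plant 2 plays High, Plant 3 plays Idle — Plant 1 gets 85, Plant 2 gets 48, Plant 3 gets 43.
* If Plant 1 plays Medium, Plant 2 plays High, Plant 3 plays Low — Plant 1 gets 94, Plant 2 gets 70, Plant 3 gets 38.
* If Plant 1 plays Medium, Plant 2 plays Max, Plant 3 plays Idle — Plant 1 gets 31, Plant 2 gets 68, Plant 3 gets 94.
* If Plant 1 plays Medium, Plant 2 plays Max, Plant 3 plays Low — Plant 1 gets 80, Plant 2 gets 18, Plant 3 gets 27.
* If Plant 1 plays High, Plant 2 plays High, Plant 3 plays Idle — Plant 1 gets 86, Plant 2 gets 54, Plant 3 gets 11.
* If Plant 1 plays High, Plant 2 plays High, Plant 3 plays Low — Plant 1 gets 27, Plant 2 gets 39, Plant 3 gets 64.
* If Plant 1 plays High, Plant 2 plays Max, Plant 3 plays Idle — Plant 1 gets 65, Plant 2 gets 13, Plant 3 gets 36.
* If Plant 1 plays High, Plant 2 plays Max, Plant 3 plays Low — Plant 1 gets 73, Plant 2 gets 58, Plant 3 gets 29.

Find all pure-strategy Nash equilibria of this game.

There is no pure-strategy Nash equilibrium.

(Low, High, Idle): Plant 1 can switch to Medium (42 → 85). Not NE.
(Low, High, Low): Plant 1 can switch to Medium (36 → 94). Not NE.
(Low, Max, Idle): Plant 1 can switch to High (32 → 65). Not NE.
(Low, Max, Low): Plant 1 can switch to Medium (48 → 80). Not NE.
(Medium, High, Idle): Plant 1 can switch to High (85 → 86). Not NE.
(Medium, High, Low): Plant 3 can switch to Idle (38 → 43). Not NE.
(Medium, Max, Idle): Plant 1 can switch to Low (31 → 32). Not NE.
(Medium, Max, Low): Plant 2 can switch to High (18 → 70). Not NE.
(High, High, Idle): Plant 3 can switch to Low (11 → 64). Not NE.
(High, High, Low): Plant 1 can switch to Low (27 → 36). Not NE.
(High, Max, Idle): Plant 2 can switch to High (13 → 54). Not NE.
(High, Max, Low): Plant 1 can switch to Medium (73 → 80). Not NE.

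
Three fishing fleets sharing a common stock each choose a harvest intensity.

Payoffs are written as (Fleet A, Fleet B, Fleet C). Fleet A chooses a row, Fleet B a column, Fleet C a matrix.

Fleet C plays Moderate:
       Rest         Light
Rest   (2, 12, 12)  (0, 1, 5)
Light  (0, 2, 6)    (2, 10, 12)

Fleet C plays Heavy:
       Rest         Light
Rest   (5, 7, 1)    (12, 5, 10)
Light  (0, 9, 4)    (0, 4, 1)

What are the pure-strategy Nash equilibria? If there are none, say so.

(Rest, Rest, Moderate): Fleet A gets 2, best alternative 0; Fleet B gets 12, best alternative 1; Fleet C gets 12, best alternative 1. No profitable deviation — NE.
(Rest, Rest, Heavy): Fleet C can switch to Moderate (1 → 12). Not NE.
(Rest, Light, Moderate): Fleet A can switch to Light (0 → 2). Not NE.
(Rest, Light, Heavy): Fleet B can switch to Rest (5 → 7). Not NE.
(Light, Rest, Moderate): Fleet A can switch to Rest (0 → 2). Not NE.
(Light, Rest, Heavy): Fleet A can switch to Rest (0 → 5). Not NE.
(Light, Light, Moderate): Fleet A gets 2, best alternative 0; Fleet B gets 10, best alternative 2; Fleet C gets 12, best alternative 1. No profitable deviation — NE.
(Light, Light, Heavy): Fleet A can switch to Rest (0 → 12). Not NE.

Pure-strategy Nash equilibria: (Rest, Rest, Moderate), (Light, Light, Moderate)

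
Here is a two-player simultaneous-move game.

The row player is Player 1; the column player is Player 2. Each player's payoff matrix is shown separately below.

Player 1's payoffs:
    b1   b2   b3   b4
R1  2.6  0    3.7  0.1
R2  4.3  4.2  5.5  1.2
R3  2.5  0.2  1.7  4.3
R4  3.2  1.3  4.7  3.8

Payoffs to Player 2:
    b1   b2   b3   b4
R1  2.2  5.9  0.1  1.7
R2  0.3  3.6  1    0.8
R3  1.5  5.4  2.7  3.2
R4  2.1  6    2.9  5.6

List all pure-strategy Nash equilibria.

The unique pure-strategy Nash equilibrium is (R2, b2).

Mark each player's best response to every combination of opponents' strategies; a profile where every player is best-responding is a pure Nash equilibrium.
Player 1 against b1: payoffs 2.6, 4.3, 2.5, 3.2 → best response R2.
Player 1 against b2: payoffs 0, 4.2, 0.2, 1.3 → best response R2.
Player 1 against b3: payoffs 3.7, 5.5, 1.7, 4.7 → best response R2.
Player 1 against b4: payoffs 0.1, 1.2, 4.3, 3.8 → best response R3.
Player 2 against R1: payoffs 2.2, 5.9, 0.1, 1.7 → best response b2.
Player 2 against R2: payoffs 0.3, 3.6, 1, 0.8 → best response b2.
Player 2 against R3: payoffs 1.5, 5.4, 2.7, 3.2 → best response b2.
Player 2 against R4: payoffs 2.1, 6, 2.9, 5.6 → best response b2.
Mutual best responses: (R2, b2).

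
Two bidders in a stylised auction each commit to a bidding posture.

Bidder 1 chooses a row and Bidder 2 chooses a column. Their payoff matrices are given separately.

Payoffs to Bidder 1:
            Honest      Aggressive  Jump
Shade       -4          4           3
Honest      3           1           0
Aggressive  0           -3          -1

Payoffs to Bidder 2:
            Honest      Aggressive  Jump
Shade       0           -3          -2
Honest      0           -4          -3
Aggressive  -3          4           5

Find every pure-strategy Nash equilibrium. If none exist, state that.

Mark each player's best response to every combination of opponents' strategies; a profile where every player is best-responding is a pure Nash equilibrium.
Bidder 1 against Honest: payoffs -4, 3, 0 → best response Honest.
Bidder 1 against Aggressive: payoffs 4, 1, -3 → best response Shade.
Bidder 1 against Jump: payoffs 3, 0, -1 → best response Shade.
Bidder 2 against Shade: payoffs 0, -3, -2 → best response Honest.
Bidder 2 against Honest: payoffs 0, -4, -3 → best response Honest.
Bidder 2 against Aggressive: payoffs -3, 4, 5 → best response Jump.
Mutual best responses: (Honest, Honest).

(Honest, Honest)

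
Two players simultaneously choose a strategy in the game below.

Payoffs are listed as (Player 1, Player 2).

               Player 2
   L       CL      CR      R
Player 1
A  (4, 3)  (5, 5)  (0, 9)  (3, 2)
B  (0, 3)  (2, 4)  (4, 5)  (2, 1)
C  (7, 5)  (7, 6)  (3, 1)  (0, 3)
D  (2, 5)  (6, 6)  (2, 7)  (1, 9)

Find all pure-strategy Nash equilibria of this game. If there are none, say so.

For each player, find the best response to each opponent profile; mutual best responses are the pure NE.
Player 1 against L: payoffs 4, 0, 7, 2 → best response C.
Player 1 against CL: payoffs 5, 2, 7, 6 → best response C.
Player 1 against CR: payoffs 0, 4, 3, 2 → best response B.
Player 1 against R: payoffs 3, 2, 0, 1 → best response A.
Player 2 against A: payoffs 3, 5, 9, 2 → best response CR.
Player 2 against B: payoffs 3, 4, 5, 1 → best response CR.
Player 2 against C: payoffs 5, 6, 1, 3 → best response CL.
Player 2 against D: payoffs 5, 6, 7, 9 → best response R.
Mutual best responses: (B, CR); (C, CL).

The pure Nash equilibria are (B, CR), (C, CL).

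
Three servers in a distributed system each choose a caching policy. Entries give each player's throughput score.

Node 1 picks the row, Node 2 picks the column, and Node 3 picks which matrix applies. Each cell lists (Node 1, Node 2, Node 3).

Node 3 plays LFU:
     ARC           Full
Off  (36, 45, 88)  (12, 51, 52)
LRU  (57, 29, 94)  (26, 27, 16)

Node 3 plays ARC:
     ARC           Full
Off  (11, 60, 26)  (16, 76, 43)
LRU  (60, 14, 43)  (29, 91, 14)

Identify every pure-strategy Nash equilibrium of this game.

Node 1 against (ARC, LFU): payoffs 36, 57 → best response LRU.
Node 1 against (ARC, ARC): payoffs 11, 60 → best response LRU.
Node 1 against (Full, LFU): payoffs 12, 26 → best response LRU.
Node 1 against (Full, ARC): payoffs 16, 29 → best response LRU.
Node 2 against (Off, LFU): payoffs 45, 51 → best response Full.
Node 2 against (Off, ARC): payoffs 60, 76 → best response Full.
Node 2 against (LRU, LFU): payoffs 29, 27 → best response ARC.
Node 2 against (LRU, ARC): payoffs 14, 91 → best response Full.
Node 3 against (Off, ARC): payoffs 88, 26 → best response LFU.
Node 3 against (Off, Full): payoffs 52, 43 → best response LFU.
Node 3 against (LRU, ARC): payoffs 94, 43 → best response LFU.
Node 3 against (LRU, Full): payoffs 16, 14 → best response LFU.
Mutual best responses: (LRU, ARC, LFU).

(LRU, ARC, LFU)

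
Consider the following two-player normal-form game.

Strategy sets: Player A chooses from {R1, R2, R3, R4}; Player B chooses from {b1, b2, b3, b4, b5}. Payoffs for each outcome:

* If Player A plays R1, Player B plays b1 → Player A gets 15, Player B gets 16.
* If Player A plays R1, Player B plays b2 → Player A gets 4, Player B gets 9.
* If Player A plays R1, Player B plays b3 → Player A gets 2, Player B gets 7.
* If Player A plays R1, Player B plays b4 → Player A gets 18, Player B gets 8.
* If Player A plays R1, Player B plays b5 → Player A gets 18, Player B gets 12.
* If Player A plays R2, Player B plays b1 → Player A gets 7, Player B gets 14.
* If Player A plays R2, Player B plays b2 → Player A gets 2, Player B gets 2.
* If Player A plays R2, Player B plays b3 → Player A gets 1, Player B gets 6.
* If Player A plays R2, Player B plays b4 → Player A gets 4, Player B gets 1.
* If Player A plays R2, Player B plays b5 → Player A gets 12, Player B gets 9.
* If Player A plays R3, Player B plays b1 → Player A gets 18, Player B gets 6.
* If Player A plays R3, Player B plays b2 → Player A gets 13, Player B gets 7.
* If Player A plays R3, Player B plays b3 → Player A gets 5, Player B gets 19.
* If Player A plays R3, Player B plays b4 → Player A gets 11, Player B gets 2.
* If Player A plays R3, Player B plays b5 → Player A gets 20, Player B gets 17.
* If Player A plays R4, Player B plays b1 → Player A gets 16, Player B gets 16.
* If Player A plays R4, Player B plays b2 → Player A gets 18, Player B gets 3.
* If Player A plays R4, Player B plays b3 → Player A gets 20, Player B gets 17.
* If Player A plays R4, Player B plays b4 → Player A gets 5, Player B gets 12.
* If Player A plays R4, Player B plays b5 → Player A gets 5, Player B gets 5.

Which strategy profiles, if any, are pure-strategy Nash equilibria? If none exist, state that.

Player A against b1: payoffs 15, 7, 18, 16 → best response R3.
Player A against b2: payoffs 4, 2, 13, 18 → best response R4.
Player A against b3: payoffs 2, 1, 5, 20 → best response R4.
Player A against b4: payoffs 18, 4, 11, 5 → best response R1.
Player A against b5: payoffs 18, 12, 20, 5 → best response R3.
Player B against R1: payoffs 16, 9, 7, 8, 12 → best response b1.
Player B against R2: payoffs 14, 2, 6, 1, 9 → best response b1.
Player B against R3: payoffs 6, 7, 19, 2, 17 → best response b3.
Player B against R4: payoffs 16, 3, 17, 12, 5 → best response b3.
Mutual best responses: (R4, b3).

The unique pure-strategy Nash equilibrium is (R4, b3).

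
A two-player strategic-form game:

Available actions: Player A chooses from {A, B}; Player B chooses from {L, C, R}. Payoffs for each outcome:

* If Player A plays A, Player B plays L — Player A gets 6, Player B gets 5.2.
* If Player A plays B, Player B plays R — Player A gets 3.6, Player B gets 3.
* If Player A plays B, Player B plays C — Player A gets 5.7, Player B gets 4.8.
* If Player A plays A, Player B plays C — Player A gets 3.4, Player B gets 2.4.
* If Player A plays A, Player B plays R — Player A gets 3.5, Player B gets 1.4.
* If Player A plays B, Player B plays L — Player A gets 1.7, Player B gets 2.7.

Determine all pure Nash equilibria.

The pure Nash equilibria are (A, L) and (B, C).

Mark each player's best response to every combination of opponents' strategies; a profile where every player is best-responding is a pure Nash equilibrium.
Player A against L: payoffs 6, 1.7 → best response A.
Player A against C: payoffs 3.4, 5.7 → best response B.
Player A against R: payoffs 3.5, 3.6 → best response B.
Player B against A: payoffs 5.2, 2.4, 1.4 → best response L.
Player B against B: payoffs 2.7, 4.8, 3 → best response C.
Mutual best responses: (A, L); (B, C).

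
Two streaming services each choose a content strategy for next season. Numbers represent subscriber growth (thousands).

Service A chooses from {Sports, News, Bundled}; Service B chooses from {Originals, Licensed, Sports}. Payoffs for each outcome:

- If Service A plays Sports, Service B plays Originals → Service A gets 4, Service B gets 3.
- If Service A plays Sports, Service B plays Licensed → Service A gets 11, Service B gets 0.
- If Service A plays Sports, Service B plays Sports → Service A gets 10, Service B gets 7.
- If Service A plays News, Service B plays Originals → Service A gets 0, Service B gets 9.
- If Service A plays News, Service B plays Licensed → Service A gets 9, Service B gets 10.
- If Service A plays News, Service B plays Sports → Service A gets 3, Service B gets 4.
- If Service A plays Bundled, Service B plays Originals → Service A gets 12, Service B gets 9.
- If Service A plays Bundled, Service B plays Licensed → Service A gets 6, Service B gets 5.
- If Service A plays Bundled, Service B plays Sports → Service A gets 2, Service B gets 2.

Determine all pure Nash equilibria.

The pure Nash equilibria are (Sports, Sports); (Bundled, Originals).

For each strategy profile, look for a profitable unilateral deviation.
(Sports, Originals): Service A can switch to Bundled (4 → 12). Not NE.
(Sports, Licensed): Service B can switch to Originals (0 → 3). Not NE.
(Sports, Sports): Service A gets 10, best alternative 3; Service B gets 7, best alternative 3. No profitable deviation — NE.
(News, Originals): Service A can switch to Sports (0 → 4). Not NE.
(News, Licensed): Service A can switch to Sports (9 → 11). Not NE.
(News, Sports): Service A can switch to Sports (3 → 10). Not NE.
(Bundled, Originals): Service A gets 12, best alternative 4; Service B gets 9, best alternative 5. No profitable deviation — NE.
(Bundled, Licensed): Service A can switch to Sports (6 → 11). Not NE.
(The remaining 1 profile has a profitable deviation by the same check.)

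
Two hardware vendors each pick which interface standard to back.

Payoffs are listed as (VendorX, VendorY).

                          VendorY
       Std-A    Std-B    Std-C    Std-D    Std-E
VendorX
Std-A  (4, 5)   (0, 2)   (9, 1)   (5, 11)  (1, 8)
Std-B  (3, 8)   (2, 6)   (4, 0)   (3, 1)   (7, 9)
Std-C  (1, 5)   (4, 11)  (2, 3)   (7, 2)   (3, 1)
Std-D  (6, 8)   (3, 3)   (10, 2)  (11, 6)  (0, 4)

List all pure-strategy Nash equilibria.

VendorX against Std-A: payoffs 4, 3, 1, 6 → best response Std-D.
VendorX against Std-B: payoffs 0, 2, 4, 3 → best response Std-C.
VendorX against Std-C: payoffs 9, 4, 2, 10 → best response Std-D.
VendorX against Std-D: payoffs 5, 3, 7, 11 → best response Std-D.
VendorX against Std-E: payoffs 1, 7, 3, 0 → best response Std-B.
VendorY against Std-A: payoffs 5, 2, 1, 11, 8 → best response Std-D.
VendorY against Std-B: payoffs 8, 6, 0, 1, 9 → best response Std-E.
VendorY against Std-C: payoffs 5, 11, 3, 2, 1 → best response Std-B.
VendorY against Std-D: payoffs 8, 3, 2, 6, 4 → best response Std-A.
Mutual best responses: (Std-B, Std-E); (Std-C, Std-B); (Std-D, Std-A).

(Std-B, Std-E); (Std-C, Std-B); (Std-D, Std-A)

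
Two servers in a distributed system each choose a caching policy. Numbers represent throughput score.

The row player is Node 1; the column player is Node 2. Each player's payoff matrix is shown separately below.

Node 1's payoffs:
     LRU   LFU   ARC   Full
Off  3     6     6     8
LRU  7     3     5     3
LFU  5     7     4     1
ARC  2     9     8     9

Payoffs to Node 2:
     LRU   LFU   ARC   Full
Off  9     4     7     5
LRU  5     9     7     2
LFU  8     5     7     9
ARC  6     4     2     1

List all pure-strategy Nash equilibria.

(Off, LRU): Node 1 can switch to LRU (3 → 7). Not NE.
(Off, LFU): Node 1 can switch to LFU (6 → 7). Not NE.
(Off, ARC): Node 1 can switch to ARC (6 → 8). Not NE.
(Off, Full): Node 1 can switch to ARC (8 → 9). Not NE.
(LRU, LRU): Node 2 can switch to LFU (5 → 9). Not NE.
(LRU, LFU): Node 1 can switch to Off (3 → 6). Not NE.
(LRU, ARC): Node 1 can switch to Off (5 → 6). Not NE.
(LRU, Full): Node 1 can switch to Off (3 → 8). Not NE.
(LFU, LRU): Node 1 can switch to LRU (5 → 7). Not NE.
(LFU, LFU): Node 1 can switch to ARC (7 → 9). Not NE.
(LFU, ARC): Node 1 can switch to Off (4 → 6). Not NE.
(LFU, Full): Node 1 can switch to Off (1 → 8). Not NE.
(The remaining 4 profiles each have a profitable deviation by the same check.)

none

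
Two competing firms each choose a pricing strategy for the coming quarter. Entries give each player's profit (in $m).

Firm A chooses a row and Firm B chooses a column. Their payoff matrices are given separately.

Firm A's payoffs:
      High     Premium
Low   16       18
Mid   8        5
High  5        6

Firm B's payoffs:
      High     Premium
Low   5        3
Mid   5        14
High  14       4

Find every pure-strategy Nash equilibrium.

For each player, find the best response to each opponent profile; mutual best responses are the pure NE.
Firm A against High: payoffs 16, 8, 5 → best response Low.
Firm A against Premium: payoffs 18, 5, 6 → best response Low.
Firm B against Low: payoffs 5, 3 → best response High.
Firm B against Mid: payoffs 5, 14 → best response Premium.
Firm B against High: payoffs 14, 4 → best response High.
Mutual best responses: (Low, High).

The unique pure-strategy Nash equilibrium is (Low, High).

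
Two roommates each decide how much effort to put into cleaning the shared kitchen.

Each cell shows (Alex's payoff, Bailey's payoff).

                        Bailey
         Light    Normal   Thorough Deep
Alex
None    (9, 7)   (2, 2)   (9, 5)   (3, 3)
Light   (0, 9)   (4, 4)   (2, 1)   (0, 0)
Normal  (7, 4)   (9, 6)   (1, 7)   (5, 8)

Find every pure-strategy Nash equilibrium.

Pure-strategy Nash equilibria: (None, Light); (Normal, Deep)

Mark each player's best response to every combination of opponents' strategies; a profile where every player is best-responding is a pure Nash equilibrium.
Alex against Light: payoffs 9, 0, 7 → best response None.
Alex against Normal: payoffs 2, 4, 9 → best response Normal.
Alex against Thorough: payoffs 9, 2, 1 → best response None.
Alex against Deep: payoffs 3, 0, 5 → best response Normal.
Bailey against None: payoffs 7, 2, 5, 3 → best response Light.
Bailey against Light: payoffs 9, 4, 1, 0 → best response Light.
Bailey against Normal: payoffs 4, 6, 7, 8 → best response Deep.
Mutual best responses: (None, Light); (Normal, Deep).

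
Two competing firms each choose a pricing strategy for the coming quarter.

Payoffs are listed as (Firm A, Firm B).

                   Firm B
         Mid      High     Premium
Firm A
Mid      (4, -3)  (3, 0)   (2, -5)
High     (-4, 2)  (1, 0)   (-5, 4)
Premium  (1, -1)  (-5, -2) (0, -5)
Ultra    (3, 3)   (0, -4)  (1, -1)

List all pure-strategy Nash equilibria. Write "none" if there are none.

Firm A against Mid: payoffs 4, -4, 1, 3 → best response Mid.
Firm A against High: payoffs 3, 1, -5, 0 → best response Mid.
Firm A against Premium: payoffs 2, -5, 0, 1 → best response Mid.
Firm B against Mid: payoffs -3, 0, -5 → best response High.
Firm B against High: payoffs 2, 0, 4 → best response Premium.
Firm B against Premium: payoffs -1, -2, -5 → best response Mid.
Firm B against Ultra: payoffs 3, -4, -1 → best response Mid.
Mutual best responses: (Mid, High).

(Mid, High)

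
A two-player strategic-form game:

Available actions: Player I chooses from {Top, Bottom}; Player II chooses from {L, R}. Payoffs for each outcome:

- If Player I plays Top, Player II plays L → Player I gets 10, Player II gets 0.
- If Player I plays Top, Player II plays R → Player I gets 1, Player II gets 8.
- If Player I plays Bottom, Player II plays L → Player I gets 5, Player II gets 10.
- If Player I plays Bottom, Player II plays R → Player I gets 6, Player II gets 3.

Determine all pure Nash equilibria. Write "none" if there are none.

Mark each player's best response to every combination of opponents' strategies; a profile where every player is best-responding is a pure Nash equilibrium.
Player I against L: payoffs 10, 5 → best response Top.
Player I against R: payoffs 1, 6 → best response Bottom.
Player II against Top: payoffs 0, 8 → best response R.
Player II against Bottom: payoffs 10, 3 → best response L.
No profile is a mutual best response for all players.

This game has no pure Nash equilibrium.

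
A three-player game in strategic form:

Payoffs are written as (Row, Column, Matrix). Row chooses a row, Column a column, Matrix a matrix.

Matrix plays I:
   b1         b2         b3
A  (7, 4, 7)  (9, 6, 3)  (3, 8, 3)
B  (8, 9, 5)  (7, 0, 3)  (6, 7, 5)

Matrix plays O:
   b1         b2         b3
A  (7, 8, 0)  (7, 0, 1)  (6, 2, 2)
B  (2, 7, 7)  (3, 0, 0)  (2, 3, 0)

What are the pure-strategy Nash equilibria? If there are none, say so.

Row against (b1, I): payoffs 7, 8 → best response B.
Row against (b1, O): payoffs 7, 2 → best response A.
Row against (b2, I): payoffs 9, 7 → best response A.
Row against (b2, O): payoffs 7, 3 → best response A.
Row against (b3, I): payoffs 3, 6 → best response B.
Row against (b3, O): payoffs 6, 2 → best response A.
Column against (A, I): payoffs 4, 6, 8 → best response b3.
Column against (A, O): payoffs 8, 0, 2 → best response b1.
Column against (B, I): payoffs 9, 0, 7 → best response b1.
Column against (B, O): payoffs 7, 0, 3 → best response b1.
Matrix against (A, b1): payoffs 7, 0 → best response I.
Matrix against (A, b2): payoffs 3, 1 → best response I.
Matrix against (A, b3): payoffs 3, 2 → best response I.
Matrix against (B, b1): payoffs 5, 7 → best response O.
Matrix against (B, b2): payoffs 3, 0 → best response I.
Matrix against (B, b3): payoffs 5, 0 → best response I.
No profile is a mutual best response for all players.

No pure-strategy Nash equilibrium.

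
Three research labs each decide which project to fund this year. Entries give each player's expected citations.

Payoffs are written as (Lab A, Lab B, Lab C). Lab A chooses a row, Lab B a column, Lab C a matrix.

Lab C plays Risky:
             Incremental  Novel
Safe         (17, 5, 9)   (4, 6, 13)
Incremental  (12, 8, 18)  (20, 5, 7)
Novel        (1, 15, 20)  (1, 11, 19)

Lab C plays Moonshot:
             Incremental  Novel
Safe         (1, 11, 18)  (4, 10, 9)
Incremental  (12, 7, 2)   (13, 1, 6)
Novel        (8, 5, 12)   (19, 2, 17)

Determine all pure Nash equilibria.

For each player, find the best response to each opponent profile; mutual best responses are the pure NE.
Lab A against (Incremental, Risky): payoffs 17, 12, 1 → best response Safe.
Lab A against (Incremental, Moonshot): payoffs 1, 12, 8 → best response Incremental.
Lab A against (Novel, Risky): payoffs 4, 20, 1 → best response Incremental.
Lab A against (Novel, Moonshot): payoffs 4, 13, 19 → best response Novel.
Lab B against (Safe, Risky): payoffs 5, 6 → best response Novel.
Lab B against (Safe, Moonshot): payoffs 11, 10 → best response Incremental.
Lab B against (Incremental, Risky): payoffs 8, 5 → best response Incremental.
Lab B against (Incremental, Moonshot): payoffs 7, 1 → best response Incremental.
Lab B against (Novel, Risky): payoffs 15, 11 → best response Incremental.
Lab B against (Novel, Moonshot): payoffs 5, 2 → best response Incremental.
Lab C against (Safe, Incremental): payoffs 9, 18 → best response Moonshot.
Lab C against (Safe, Novel): payoffs 13, 9 → best response Risky.
Lab C against (Incremental, Incremental): payoffs 18, 2 → best response Risky.
Lab C against (Incremental, Novel): payoffs 7, 6 → best response Risky.
Lab C against (Novel, Incremental): payoffs 20, 12 → best response Risky.
Lab C against (Novel, Novel): payoffs 19, 17 → best response Risky.
No profile is a mutual best response for all players.

none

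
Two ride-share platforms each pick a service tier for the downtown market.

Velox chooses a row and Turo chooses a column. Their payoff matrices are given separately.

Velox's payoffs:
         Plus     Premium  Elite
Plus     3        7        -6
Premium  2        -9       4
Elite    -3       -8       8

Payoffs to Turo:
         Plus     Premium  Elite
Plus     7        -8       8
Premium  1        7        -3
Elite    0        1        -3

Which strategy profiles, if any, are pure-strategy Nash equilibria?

none

Velox against Plus: payoffs 3, 2, -3 → best response Plus.
Velox against Premium: payoffs 7, -9, -8 → best response Plus.
Velox against Elite: payoffs -6, 4, 8 → best response Elite.
Turo against Plus: payoffs 7, -8, 8 → best response Elite.
Turo against Premium: payoffs 1, 7, -3 → best response Premium.
Turo against Elite: payoffs 0, 1, -3 → best response Premium.
No profile is a mutual best response for all players.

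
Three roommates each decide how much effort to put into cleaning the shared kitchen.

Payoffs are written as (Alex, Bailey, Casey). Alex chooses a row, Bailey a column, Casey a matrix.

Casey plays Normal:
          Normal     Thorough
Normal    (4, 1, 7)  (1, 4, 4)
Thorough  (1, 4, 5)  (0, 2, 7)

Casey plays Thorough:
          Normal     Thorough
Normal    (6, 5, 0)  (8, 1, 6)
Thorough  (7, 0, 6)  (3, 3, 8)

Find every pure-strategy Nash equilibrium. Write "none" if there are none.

There is no pure-strategy Nash equilibrium.

(Normal, Normal, Normal): Bailey can switch to Thorough (1 → 4). Not NE.
(Normal, Normal, Thorough): Alex can switch to Thorough (6 → 7). Not NE.
(Normal, Thorough, Normal): Casey can switch to Thorough (4 → 6). Not NE.
(Normal, Thorough, Thorough): Bailey can switch to Normal (1 → 5). Not NE.
(Thorough, Normal, Normal): Alex can switch to Normal (1 → 4). Not NE.
(Thorough, Normal, Thorough): Bailey can switch to Thorough (0 → 3). Not NE.
(Thorough, Thorough, Normal): Alex can switch to Normal (0 → 1). Not NE.
(Thorough, Thorough, Thorough): Alex can switch to Normal (3 → 8). Not NE.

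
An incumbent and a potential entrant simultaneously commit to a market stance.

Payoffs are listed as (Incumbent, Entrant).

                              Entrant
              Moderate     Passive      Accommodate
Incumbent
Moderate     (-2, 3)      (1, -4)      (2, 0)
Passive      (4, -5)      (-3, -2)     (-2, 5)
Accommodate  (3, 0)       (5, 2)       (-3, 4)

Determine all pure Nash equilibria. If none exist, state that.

This game has no pure Nash equilibrium.

Mark each player's best response to every combination of opponents' strategies; a profile where every player is best-responding is a pure Nash equilibrium.
Incumbent against Moderate: payoffs -2, 4, 3 → best response Passive.
Incumbent against Passive: payoffs 1, -3, 5 → best response Accommodate.
Incumbent against Accommodate: payoffs 2, -2, -3 → best response Moderate.
Entrant against Moderate: payoffs 3, -4, 0 → best response Moderate.
Entrant against Passive: payoffs -5, -2, 5 → best response Accommodate.
Entrant against Accommodate: payoffs 0, 2, 4 → best response Accommodate.
No profile is a mutual best response for all players.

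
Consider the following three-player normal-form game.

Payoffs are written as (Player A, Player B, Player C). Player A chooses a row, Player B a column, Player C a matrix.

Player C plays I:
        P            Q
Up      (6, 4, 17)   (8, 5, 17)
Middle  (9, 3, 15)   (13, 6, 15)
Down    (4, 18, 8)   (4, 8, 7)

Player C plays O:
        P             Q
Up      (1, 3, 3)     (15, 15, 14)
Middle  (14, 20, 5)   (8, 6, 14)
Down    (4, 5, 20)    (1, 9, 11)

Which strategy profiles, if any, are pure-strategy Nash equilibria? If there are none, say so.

(Middle, Q, I)

For each strategy profile, look for a profitable unilateral deviation.
(Up, P, I): Player A can switch to Middle (6 → 9). Not NE.
(Up, P, O): Player A can switch to Middle (1 → 14). Not NE.
(Up, Q, I): Player A can switch to Middle (8 → 13). Not NE.
(Up, Q, O): Player C can switch to I (14 → 17). Not NE.
(Middle, P, I): Player B can switch to Q (3 → 6). Not NE.
(Middle, P, O): Player C can switch to I (5 → 15). Not NE.
(Middle, Q, I): Player A gets 13, best alternative 8; Player B gets 6, best alternative 3; Player C gets 15, best alternative 14. No profitable deviation — NE.
(The remaining 5 profiles each have a profitable deviation by the same check.)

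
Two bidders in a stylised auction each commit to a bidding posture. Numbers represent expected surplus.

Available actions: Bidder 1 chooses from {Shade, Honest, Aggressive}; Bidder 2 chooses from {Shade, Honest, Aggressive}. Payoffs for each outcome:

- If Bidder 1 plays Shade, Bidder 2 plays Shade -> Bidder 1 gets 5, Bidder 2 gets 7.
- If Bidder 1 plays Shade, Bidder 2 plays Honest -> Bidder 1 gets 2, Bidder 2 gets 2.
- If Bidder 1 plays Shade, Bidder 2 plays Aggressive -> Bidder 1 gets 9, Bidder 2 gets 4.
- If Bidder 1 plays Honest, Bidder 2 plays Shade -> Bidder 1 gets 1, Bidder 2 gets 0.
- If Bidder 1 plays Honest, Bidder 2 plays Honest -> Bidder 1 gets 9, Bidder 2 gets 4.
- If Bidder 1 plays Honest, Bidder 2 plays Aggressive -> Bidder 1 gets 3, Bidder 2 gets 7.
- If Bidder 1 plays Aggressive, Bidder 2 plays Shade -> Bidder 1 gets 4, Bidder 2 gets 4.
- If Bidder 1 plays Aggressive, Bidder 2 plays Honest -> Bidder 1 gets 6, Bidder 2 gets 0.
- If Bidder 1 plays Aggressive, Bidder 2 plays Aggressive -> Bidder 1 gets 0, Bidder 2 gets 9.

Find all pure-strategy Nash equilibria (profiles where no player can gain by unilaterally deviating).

Bidder 1 against Shade: payoffs 5, 1, 4 → best response Shade.
Bidder 1 against Honest: payoffs 2, 9, 6 → best response Honest.
Bidder 1 against Aggressive: payoffs 9, 3, 0 → best response Shade.
Bidder 2 against Shade: payoffs 7, 2, 4 → best response Shade.
Bidder 2 against Honest: payoffs 0, 4, 7 → best response Aggressive.
Bidder 2 against Aggressive: payoffs 4, 0, 9 → best response Aggressive.
Mutual best responses: (Shade, Shade).

Pure NE: (Shade, Shade)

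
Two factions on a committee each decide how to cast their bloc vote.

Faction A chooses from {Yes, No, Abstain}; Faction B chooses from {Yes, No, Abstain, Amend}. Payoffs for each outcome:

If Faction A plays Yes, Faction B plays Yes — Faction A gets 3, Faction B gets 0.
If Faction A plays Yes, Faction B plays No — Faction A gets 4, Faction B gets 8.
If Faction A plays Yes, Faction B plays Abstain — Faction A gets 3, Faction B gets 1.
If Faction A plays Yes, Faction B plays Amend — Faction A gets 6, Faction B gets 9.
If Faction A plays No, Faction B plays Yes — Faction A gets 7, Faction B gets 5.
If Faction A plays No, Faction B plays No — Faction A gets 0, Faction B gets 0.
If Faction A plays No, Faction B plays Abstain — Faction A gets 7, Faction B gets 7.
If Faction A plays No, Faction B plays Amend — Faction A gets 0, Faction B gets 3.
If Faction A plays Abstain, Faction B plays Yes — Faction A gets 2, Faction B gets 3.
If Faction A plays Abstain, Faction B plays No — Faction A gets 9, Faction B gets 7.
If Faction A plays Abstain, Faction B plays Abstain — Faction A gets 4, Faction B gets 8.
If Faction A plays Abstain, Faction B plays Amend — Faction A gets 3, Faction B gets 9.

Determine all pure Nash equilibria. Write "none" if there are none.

Faction A against Yes: payoffs 3, 7, 2 → best response No.
Faction A against No: payoffs 4, 0, 9 → best response Abstain.
Faction A against Abstain: payoffs 3, 7, 4 → best response No.
Faction A against Amend: payoffs 6, 0, 3 → best response Yes.
Faction B against Yes: payoffs 0, 8, 1, 9 → best response Amend.
Faction B against No: payoffs 5, 0, 7, 3 → best response Abstain.
Faction B against Abstain: payoffs 3, 7, 8, 9 → best response Amend.
Mutual best responses: (Yes, Amend); (No, Abstain).

The pure Nash equilibria are (Yes, Amend); (No, Abstain).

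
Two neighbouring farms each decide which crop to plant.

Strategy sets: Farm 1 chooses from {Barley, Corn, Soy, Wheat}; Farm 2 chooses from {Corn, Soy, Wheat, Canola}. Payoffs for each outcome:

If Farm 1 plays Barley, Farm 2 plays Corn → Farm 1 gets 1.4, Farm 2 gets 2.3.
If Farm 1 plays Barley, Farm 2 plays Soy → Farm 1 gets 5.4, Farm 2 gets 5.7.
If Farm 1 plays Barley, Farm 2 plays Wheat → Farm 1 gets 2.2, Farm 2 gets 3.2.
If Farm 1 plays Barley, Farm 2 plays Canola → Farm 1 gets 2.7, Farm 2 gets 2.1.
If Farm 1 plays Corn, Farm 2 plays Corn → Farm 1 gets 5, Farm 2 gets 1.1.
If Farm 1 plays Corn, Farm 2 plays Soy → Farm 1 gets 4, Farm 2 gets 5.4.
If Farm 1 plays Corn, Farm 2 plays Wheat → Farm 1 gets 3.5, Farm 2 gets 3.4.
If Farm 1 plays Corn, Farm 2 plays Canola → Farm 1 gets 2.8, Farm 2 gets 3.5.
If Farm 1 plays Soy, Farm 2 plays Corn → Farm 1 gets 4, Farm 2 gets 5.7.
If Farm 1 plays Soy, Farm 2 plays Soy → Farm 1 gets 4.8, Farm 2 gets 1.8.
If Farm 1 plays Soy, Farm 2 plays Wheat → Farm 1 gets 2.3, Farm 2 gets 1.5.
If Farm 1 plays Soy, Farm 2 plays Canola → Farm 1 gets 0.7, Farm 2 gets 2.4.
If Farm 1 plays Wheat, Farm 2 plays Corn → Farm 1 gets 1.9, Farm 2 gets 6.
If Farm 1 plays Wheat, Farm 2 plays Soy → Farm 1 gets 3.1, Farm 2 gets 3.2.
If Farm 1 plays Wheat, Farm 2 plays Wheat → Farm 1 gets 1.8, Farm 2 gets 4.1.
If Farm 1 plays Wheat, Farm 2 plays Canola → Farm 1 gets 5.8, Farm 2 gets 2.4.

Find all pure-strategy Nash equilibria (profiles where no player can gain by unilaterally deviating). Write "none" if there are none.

Farm 1 against Corn: payoffs 1.4, 5, 4, 1.9 → best response Corn.
Farm 1 against Soy: payoffs 5.4, 4, 4.8, 3.1 → best response Barley.
Farm 1 against Wheat: payoffs 2.2, 3.5, 2.3, 1.8 → best response Corn.
Farm 1 against Canola: payoffs 2.7, 2.8, 0.7, 5.8 → best response Wheat.
Farm 2 against Barley: payoffs 2.3, 5.7, 3.2, 2.1 → best response Soy.
Farm 2 against Corn: payoffs 1.1, 5.4, 3.4, 3.5 → best response Soy.
Farm 2 against Soy: payoffs 5.7, 1.8, 1.5, 2.4 → best response Corn.
Farm 2 against Wheat: payoffs 6, 3.2, 4.1, 2.4 → best response Corn.
Mutual best responses: (Barley, Soy).

The unique pure-strategy Nash equilibrium is (Barley, Soy).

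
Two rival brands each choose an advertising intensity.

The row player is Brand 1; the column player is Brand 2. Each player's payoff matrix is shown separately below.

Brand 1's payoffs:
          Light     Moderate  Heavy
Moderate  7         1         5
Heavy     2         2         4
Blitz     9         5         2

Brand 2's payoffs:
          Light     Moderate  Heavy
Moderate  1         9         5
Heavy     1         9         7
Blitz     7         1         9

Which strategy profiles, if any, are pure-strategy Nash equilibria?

This game has no pure Nash equilibrium.

(Moderate, Light): Brand 1 can switch to Blitz (7 → 9). Not NE.
(Moderate, Moderate): Brand 1 can switch to Heavy (1 → 2). Not NE.
(Moderate, Heavy): Brand 2 can switch to Moderate (5 → 9). Not NE.
(Heavy, Light): Brand 1 can switch to Moderate (2 → 7). Not NE.
(Heavy, Moderate): Brand 1 can switch to Blitz (2 → 5). Not NE.
(Heavy, Heavy): Brand 1 can switch to Moderate (4 → 5). Not NE.
(Blitz, Light): Brand 2 can switch to Heavy (7 → 9). Not NE.
(Blitz, Moderate): Brand 2 can switch to Light (1 → 7). Not NE.
(Blitz, Heavy): Brand 1 can switch to Moderate (2 → 5). Not NE.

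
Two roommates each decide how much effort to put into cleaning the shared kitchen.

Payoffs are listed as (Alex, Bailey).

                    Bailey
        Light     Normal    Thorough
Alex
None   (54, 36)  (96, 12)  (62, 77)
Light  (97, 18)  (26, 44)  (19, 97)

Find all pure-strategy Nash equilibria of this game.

(None, Thorough)

(None, Light): Alex can switch to Light (54 → 97). Not NE.
(None, Normal): Bailey can switch to Light (12 → 36). Not NE.
(None, Thorough): Alex gets 62, best alternative 19; Bailey gets 77, best alternative 36. No profitable deviation — NE.
(Light, Light): Bailey can switch to Normal (18 → 44). Not NE.
(Light, Normal): Alex can switch to None (26 → 96). Not NE.
(Light, Thorough): Alex can switch to None (19 → 62). Not NE.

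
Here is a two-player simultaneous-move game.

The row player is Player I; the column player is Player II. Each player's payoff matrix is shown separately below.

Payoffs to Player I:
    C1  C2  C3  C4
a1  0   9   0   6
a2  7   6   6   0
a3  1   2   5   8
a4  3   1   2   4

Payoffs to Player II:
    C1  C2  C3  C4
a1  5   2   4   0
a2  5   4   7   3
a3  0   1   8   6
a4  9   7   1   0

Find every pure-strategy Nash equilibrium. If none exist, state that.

Pure NE: (a2, C3)

Check each profile: it is a Nash equilibrium iff no player can strictly gain by switching unilaterally.
(a1, C1): Player I can switch to a2 (0 → 7). Not NE.
(a1, C2): Player II can switch to C1 (2 → 5). Not NE.
(a1, C3): Player I can switch to a2 (0 → 6). Not NE.
(a1, C4): Player I can switch to a3 (6 → 8). Not NE.
(a2, C1): Player II can switch to C3 (5 → 7). Not NE.
(a2, C2): Player I can switch to a1 (6 → 9). Not NE.
(a2, C3): Player I gets 6, best alternative 5; Player II gets 7, best alternative 5. No profitable deviation — NE.
(a2, C4): Player I can switch to a1 (0 → 6). Not NE.
(a3, C1): Player I can switch to a2 (1 → 7). Not NE.
(The remaining 7 profiles each have a profitable deviation by the same check.)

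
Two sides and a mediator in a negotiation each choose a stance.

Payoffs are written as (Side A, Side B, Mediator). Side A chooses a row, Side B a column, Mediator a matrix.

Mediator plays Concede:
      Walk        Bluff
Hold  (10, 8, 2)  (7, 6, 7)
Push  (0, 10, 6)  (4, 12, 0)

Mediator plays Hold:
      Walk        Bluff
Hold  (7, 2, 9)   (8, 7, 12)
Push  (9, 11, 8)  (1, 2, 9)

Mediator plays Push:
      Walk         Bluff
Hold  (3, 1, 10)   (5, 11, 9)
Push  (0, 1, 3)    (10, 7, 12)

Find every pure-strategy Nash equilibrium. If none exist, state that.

The pure Nash equilibria are (Hold, Bluff, Hold) and (Push, Walk, Hold) and (Push, Bluff, Push).

For each strategy profile, look for a profitable unilateral deviation.
(Hold, Walk, Concede): Mediator can switch to Hold (2 → 9). Not NE.
(Hold, Walk, Hold): Side A can switch to Push (7 → 9). Not NE.
(Hold, Walk, Push): Side B can switch to Bluff (1 → 11). Not NE.
(Hold, Bluff, Concede): Side B can switch to Walk (6 → 8). Not NE.
(Hold, Bluff, Hold): Side A gets 8, best alternative 1; Side B gets 7, best alternative 2; Mediator gets 12, best alternative 9. No profitable deviation — NE.
(Hold, Bluff, Push): Side A can switch to Push (5 → 10). Not NE.
(Push, Walk, Concede): Side A can switch to Hold (0 → 10). Not NE.
(Push, Walk, Hold): Side A gets 9, best alternative 7; Side B gets 11, best alternative 2; Mediator gets 8, best alternative 6. No profitable deviation — NE.
(Push, Walk, Push): Side A can switch to Hold (0 → 3). Not NE.
(Push, Bluff, Concede): Side A can switch to Hold (4 → 7). Not NE.
(Push, Bluff, Push): Side A gets 10, best alternative 5; Side B gets 7, best alternative 1; Mediator gets 12, best alternative 9. No profitable deviation — NE.
(The remaining 1 profile has a profitable deviation by the same check.)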